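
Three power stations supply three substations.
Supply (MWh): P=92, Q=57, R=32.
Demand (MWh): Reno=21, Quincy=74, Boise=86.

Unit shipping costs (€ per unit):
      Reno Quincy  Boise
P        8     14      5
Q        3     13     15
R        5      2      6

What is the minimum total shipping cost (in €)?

1109

One minimum-cost allocation:
  P to Quincy: 6 × €14 = €84
  P to Boise: 86 × €5 = €430
  Q to Reno: 21 × €3 = €63
  Q to Quincy: 36 × €13 = €468
  R to Quincy: 32 × €2 = €64
Total = 84 + 430 + 63 + 468 + 64 = €1109.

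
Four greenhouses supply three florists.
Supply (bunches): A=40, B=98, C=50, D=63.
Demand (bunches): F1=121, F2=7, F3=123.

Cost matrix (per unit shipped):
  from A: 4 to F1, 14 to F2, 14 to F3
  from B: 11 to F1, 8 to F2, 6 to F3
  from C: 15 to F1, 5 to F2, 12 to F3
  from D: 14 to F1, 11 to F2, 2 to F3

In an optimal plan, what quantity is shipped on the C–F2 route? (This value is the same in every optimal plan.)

Optimal shipments:
  A->F1: 40 × 4 = 160
  B->F1: 38 × 11 = 418
  B->F3: 60 × 6 = 360
  C->F1: 43 × 15 = 645
  C->F2: 7 × 5 = 35
  D->F3: 63 × 2 = 126
Total cost = 1744.
So C→F2 carries 7 bunches.

7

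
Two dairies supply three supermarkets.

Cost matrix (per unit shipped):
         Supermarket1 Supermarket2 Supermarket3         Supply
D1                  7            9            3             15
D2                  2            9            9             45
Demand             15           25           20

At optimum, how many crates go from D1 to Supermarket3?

15

Solving gives:
  D1–Supermarket3: 15 × 3 = 45
  D2–Supermarket1: 15 × 2 = 30
  D2–Supermarket2: 25 × 9 = 225
  D2–Supermarket3: 5 × 9 = 45
Total cost = 345.
So D1→Supermarket3 carries 15 crates.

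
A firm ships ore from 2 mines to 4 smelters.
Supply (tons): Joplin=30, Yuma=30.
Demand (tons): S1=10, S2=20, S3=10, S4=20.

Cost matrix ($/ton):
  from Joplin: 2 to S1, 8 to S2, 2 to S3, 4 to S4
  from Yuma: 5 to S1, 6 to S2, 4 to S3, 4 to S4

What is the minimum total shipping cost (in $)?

One minimum-cost allocation:
  Joplin to S1: 10 × $2 = $20
  Joplin to S3: 10 × $2 = $20
  Joplin to S4: 10 × $4 = $40
  Yuma to S2: 20 × $6 = $120
  Yuma to S4: 10 × $4 = $40
Total = 20 + 20 + 40 + 120 + 40 = $240.

240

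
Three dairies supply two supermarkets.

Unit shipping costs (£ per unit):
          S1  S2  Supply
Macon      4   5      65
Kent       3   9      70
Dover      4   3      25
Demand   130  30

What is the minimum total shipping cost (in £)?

An optimal shipping plan:
  Macon–S1: 60 × £4 = £240
  Macon–S2: 5 × £5 = £25
  Kent–S1: 70 × £3 = £210
  Dover–S2: 25 × £3 = £75
Total = 240 + 25 + 210 + 75 = £550.
(Supply check: Macon ships 65; Kent ships 70; Dover ships 25.)

550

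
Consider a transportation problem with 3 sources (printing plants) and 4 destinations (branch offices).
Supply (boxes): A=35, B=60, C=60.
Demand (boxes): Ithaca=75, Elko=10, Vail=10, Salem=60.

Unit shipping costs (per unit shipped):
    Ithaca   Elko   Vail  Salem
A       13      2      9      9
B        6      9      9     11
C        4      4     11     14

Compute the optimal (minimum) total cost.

One minimum-cost allocation:
  A to Elko: 10 boxes
  A to Salem: 25 boxes
  B to Ithaca: 15 boxes
  B to Vail: 10 boxes
  B to Salem: 35 boxes
  C to Ithaca: 60 boxes
Total cost = 1050.

1050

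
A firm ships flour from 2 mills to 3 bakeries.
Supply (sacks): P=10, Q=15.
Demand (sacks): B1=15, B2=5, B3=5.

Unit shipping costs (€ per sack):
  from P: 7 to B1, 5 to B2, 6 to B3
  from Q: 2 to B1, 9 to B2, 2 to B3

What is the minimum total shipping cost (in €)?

85

Optimal allocation:
  P→B2: 5 × €5 = €25
  P→B3: 5 × €6 = €30
  Q→B1: 15 × €2 = €30
Total = 25 + 30 + 30 = €85.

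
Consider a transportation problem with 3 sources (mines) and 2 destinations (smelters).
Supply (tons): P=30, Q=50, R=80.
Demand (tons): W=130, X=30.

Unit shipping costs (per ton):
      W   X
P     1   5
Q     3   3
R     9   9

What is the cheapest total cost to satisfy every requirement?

Optimal allocation:
  P->W: 30 × 1 = 30
  Q->W: 50 × 3 = 150
  R->W: 50 × 9 = 450
  R->X: 30 × 9 = 270
Total = 30 + 150 + 450 + 270 = 900.
(Supply check: P ships 30; Q ships 50; R ships 80.)

900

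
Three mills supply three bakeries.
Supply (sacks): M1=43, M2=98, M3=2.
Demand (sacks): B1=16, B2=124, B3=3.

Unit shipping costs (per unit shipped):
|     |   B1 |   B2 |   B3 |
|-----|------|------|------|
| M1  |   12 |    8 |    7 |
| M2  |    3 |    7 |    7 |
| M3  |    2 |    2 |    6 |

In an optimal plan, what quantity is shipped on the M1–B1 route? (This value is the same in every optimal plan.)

Solving gives:
  M1→B2: 40 sacks
  M1→B3: 3 sacks
  M2→B1: 16 sacks
  M2→B2: 82 sacks
  M3→B2: 2 sacks
Total cost = 967.
The route M1→B1 is not used.

0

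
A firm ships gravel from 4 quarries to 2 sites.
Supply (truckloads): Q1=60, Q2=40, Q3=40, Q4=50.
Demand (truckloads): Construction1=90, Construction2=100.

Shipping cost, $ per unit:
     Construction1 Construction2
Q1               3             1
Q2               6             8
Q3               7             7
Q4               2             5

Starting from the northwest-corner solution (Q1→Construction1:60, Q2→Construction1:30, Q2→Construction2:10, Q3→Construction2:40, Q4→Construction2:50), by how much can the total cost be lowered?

Current plan cost = 60·3 + 30·6 + 10·8 + 40·7 + 50·5 = $970.
Optimal plan:
  Q1->Construction2: 60 × $1 = $60
  Q2->Construction1: 40 × $6 = $240
  Q3->Construction2: 40 × $7 = $280
  Q4->Construction1: 50 × $2 = $100
Optimal cost = $680.
Saving = 970 − 680 = $290.

290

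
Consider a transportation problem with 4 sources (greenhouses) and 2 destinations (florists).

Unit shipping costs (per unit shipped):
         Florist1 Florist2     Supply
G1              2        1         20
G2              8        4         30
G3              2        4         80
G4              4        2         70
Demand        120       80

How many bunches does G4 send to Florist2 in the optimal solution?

Solving gives:
  G1–Florist1: 20 × 2 = 40
  G2–Florist2: 30 × 4 = 120
  G3–Florist1: 80 × 2 = 160
  G4–Florist1: 20 × 4 = 80
  G4–Florist2: 50 × 2 = 100
Total cost = 500.
So G4→Florist2 carries 50 bunches.

50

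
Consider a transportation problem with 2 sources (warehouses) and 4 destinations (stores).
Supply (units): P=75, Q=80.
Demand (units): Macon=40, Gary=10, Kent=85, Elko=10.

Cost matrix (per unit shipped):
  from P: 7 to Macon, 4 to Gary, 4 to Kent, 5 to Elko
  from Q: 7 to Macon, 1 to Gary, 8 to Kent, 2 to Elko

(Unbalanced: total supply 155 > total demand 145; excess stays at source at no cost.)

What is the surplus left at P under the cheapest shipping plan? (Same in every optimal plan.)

Minimum-cost shipments:
  P→Kent: 75 units
  Q→Macon: 40 units
  Q→Gary: 10 units
  Q→Kent: 10 units
  Q→Elko: 10 units
Total cost = 690.
P ships 75 of its 75, leaving 0.

0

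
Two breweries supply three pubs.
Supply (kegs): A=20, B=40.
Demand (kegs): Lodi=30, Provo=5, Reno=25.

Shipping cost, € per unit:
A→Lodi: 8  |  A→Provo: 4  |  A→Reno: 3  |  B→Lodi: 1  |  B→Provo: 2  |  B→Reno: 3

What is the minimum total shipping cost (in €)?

A cheapest plan:
  A→Reno: 20 × €3 = €60
  B→Lodi: 30 × €1 = €30
  B→Provo: 5 × €2 = €10
  B→Reno: 5 × €3 = €15
Total = 60 + 30 + 10 + 15 = €115.

115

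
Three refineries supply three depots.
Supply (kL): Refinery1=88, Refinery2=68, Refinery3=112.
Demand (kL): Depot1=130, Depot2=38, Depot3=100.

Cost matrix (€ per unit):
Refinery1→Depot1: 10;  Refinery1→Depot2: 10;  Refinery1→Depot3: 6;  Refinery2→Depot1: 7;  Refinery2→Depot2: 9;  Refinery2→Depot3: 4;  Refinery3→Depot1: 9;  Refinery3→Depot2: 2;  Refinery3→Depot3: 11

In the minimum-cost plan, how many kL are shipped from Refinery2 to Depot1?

56

Solving gives:
  Refinery1–Depot3: 88 × €6 = €528
  Refinery2–Depot1: 56 × €7 = €392
  Refinery2–Depot3: 12 × €4 = €48
  Refinery3–Depot1: 74 × €9 = €666
  Refinery3–Depot2: 38 × €2 = €76
Total cost = €1710.
So Refinery2→Depot1 carries 56 kL.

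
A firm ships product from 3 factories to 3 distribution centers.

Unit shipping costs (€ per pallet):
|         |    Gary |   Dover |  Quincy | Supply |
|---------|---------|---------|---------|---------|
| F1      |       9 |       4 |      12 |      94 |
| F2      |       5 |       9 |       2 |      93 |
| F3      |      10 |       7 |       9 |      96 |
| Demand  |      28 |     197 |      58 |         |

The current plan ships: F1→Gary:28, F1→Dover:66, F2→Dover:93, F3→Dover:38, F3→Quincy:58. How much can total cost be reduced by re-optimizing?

Current plan cost = 28·9 + 66·4 + 93·9 + 38·7 + 58·9 = €2141.
Optimal plan:
  F1→Dover: 94 × €4 = €376
  F2→Gary: 28 × €5 = €140
  F2→Dover: 7 × €9 = €63
  F2→Quincy: 58 × €2 = €116
  F3→Dover: 96 × €7 = €672
Optimal cost = €1367.
Saving = 2141 − 1367 = €774.

774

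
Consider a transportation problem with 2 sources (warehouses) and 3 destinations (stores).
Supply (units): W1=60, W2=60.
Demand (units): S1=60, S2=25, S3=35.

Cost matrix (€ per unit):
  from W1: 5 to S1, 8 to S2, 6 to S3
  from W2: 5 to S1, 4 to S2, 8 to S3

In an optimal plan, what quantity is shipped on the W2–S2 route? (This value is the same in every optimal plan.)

25

Solving gives:
  W1->S1: 25 × €5 = €125
  W1->S3: 35 × €6 = €210
  W2->S1: 35 × €5 = €175
  W2->S2: 25 × €4 = €100
Total cost = €610.
So W2→S2 carries 25 units.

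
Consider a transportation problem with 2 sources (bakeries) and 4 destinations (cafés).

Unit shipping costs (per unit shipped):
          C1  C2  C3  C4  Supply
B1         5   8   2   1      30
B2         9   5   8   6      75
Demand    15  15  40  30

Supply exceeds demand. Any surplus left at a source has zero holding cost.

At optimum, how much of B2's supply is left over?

An optimal plan:
  B1–C3: 30 trays
  B2–C1: 15 trays
  B2–C2: 15 trays
  B2–C3: 10 trays
  B2–C4: 30 trays
Total cost = 530.
B2 ships 70 of its 75, leaving 5.

5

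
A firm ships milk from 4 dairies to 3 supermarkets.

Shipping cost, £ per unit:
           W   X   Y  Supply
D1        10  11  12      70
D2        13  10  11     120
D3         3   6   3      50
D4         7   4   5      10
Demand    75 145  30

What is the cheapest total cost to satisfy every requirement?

2105

An optimal shipping plan:
  D1–W: 55 × £10 = £550
  D1–X: 15 × £11 = £165
  D2–X: 120 × £10 = £1200
  D3–W: 20 × £3 = £60
  D3–Y: 30 × £3 = £90
  D4–X: 10 × £4 = £40
Total = 550 + 165 + 1200 + 60 + 90 + 40 = £2105.
(Supply check: D1 ships 70; D2 ships 120; D3 ships 50; D4 ships 10.)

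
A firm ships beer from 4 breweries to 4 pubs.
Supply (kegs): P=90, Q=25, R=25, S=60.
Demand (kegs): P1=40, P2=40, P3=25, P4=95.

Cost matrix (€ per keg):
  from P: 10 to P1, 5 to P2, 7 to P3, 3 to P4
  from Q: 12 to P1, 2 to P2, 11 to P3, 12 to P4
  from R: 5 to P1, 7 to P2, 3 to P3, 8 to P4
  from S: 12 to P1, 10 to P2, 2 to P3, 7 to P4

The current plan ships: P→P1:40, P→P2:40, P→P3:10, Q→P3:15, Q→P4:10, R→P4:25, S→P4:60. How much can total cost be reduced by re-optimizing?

Current plan cost = 40·10 + 40·5 + 10·7 + 15·11 + 10·12 + 25·8 + 60·7 = €1575.
Optimal plan:
  P–P2: 15 × €5 = €75
  P–P4: 75 × €3 = €225
  Q–P2: 25 × €2 = €50
  R–P1: 25 × €5 = €125
  S–P1: 15 × €12 = €180
  S–P3: 25 × €2 = €50
  S–P4: 20 × €7 = €140
Optimal cost = €845.
Saving = 1575 − 845 = €730.

730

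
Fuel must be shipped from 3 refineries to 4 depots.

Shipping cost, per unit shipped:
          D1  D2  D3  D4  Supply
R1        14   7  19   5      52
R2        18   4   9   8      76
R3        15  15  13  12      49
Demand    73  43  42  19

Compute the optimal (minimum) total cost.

1743

A cheapest plan:
  R1–D1: 24 × 14 = 336
  R1–D2: 9 × 7 = 63
  R1–D4: 19 × 5 = 95
  R2–D2: 34 × 4 = 136
  R2–D3: 42 × 9 = 378
  R3–D1: 49 × 15 = 735
Total = 336 + 63 + 95 + 136 + 378 + 735 = 1743.
(Supply check: R1 ships 52; R2 ships 76; R3 ships 49.)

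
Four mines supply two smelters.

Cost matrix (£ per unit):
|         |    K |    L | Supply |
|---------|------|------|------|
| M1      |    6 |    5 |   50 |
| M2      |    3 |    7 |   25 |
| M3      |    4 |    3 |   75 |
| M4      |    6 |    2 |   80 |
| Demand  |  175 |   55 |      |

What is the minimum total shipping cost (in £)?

935

A cheapest plan:
  M1→K: 50 × £6 = £300
  M2→K: 25 × £3 = £75
  M3→K: 75 × £4 = £300
  M4→K: 25 × £6 = £150
  M4→L: 55 × £2 = £110
Total = 300 + 75 + 300 + 150 + 110 = £935.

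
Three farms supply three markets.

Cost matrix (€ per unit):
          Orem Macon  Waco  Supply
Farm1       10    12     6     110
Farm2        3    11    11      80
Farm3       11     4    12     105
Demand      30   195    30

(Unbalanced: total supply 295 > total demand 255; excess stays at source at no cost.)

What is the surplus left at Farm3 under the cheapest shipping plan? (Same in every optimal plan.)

Minimum-cost shipments:
  Farm1->Macon: 40 × €12 = €480
  Farm1->Waco: 30 × €6 = €180
  Farm2->Orem: 30 × €3 = €90
  Farm2->Macon: 50 × €11 = €550
  Farm3->Macon: 105 × €4 = €420
Total cost = €1720.
Farm3 ships 105 of its 105, leaving 0.

0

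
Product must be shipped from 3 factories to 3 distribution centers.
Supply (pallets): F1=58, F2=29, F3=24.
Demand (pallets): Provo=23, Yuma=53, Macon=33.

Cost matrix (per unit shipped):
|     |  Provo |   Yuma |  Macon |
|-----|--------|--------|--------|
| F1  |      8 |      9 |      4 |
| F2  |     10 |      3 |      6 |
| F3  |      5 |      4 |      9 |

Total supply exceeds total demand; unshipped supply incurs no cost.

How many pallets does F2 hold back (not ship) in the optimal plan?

0

Minimum-cost shipments:
  F1->Provo: 23 × 8 = 184
  F1->Macon: 33 × 4 = 132
  F2->Yuma: 29 × 3 = 87
  F3->Yuma: 24 × 4 = 96
Total cost = 499.
F2 ships 29 of its 29, leaving 0.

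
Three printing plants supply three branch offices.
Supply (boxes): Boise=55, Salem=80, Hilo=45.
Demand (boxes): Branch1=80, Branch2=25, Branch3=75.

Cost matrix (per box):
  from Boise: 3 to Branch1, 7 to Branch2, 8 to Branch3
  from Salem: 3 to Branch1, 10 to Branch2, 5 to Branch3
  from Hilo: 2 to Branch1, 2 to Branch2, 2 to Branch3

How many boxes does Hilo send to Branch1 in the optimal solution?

Optimal shipments:
  Boise->Branch1: 55 × 3 = 165
  Salem->Branch1: 25 × 3 = 75
  Salem->Branch3: 55 × 5 = 275
  Hilo->Branch2: 25 × 2 = 50
  Hilo->Branch3: 20 × 2 = 40
Total cost = 605.
The route Hilo→Branch1 is not used.

0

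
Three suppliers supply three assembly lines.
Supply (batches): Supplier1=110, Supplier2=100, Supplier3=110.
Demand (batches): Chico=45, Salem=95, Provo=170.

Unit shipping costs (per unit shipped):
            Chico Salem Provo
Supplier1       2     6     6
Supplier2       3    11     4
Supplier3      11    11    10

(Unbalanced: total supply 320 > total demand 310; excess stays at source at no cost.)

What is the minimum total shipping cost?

One minimum-cost allocation:
  Supplier1 to Chico: 45 × 2 = 90
  Supplier1 to Salem: 65 × 6 = 390
  Supplier2 to Provo: 100 × 4 = 400
  Supplier3 to Salem: 30 × 11 = 330
  Supplier3 to Provo: 70 × 10 = 700
Total = 90 + 390 + 400 + 330 + 700 = 1910.
(Supply check: Supplier1 ships 110; Supplier2 ships 100; Supplier3 ships 100.)

1910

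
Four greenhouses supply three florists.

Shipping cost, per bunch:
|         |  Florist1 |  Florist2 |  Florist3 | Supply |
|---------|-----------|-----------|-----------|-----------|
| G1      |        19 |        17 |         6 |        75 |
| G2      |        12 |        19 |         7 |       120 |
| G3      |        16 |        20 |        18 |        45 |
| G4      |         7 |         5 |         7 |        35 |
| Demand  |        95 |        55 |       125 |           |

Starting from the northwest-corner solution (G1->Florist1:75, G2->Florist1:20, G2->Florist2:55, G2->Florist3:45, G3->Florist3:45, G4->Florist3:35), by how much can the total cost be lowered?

1465

Current plan cost = 75·19 + 20·12 + 55·19 + 45·7 + 45·18 + 35·7 = 4080.
Optimal plan:
  G1–Florist3: 75 × 6 = 450
  G2–Florist1: 70 × 12 = 840
  G2–Florist3: 50 × 7 = 350
  G3–Florist1: 25 × 16 = 400
  G3–Florist2: 20 × 20 = 400
  G4–Florist2: 35 × 5 = 175
Optimal cost = 2615.
Saving = 4080 − 2615 = 1465.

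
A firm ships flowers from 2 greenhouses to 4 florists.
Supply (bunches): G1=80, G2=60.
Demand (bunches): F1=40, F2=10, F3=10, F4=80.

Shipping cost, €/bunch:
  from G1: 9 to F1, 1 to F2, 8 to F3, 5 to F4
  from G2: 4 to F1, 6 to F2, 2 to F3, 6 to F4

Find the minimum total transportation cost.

One minimum-cost allocation:
  G1 to F2: 10 × €1 = €10
  G1 to F4: 70 × €5 = €350
  G2 to F1: 40 × €4 = €160
  G2 to F3: 10 × €2 = €20
  G2 to F4: 10 × €6 = €60
Total = 10 + 350 + 160 + 20 + 60 = €600.

600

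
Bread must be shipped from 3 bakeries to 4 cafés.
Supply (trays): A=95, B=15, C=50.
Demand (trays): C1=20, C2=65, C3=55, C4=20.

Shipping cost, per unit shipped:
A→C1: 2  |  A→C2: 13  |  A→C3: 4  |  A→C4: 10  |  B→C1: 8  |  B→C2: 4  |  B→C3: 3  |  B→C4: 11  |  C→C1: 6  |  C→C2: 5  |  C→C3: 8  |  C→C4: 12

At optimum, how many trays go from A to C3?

55

Solving gives:
  A→C1: 20 × 2 = 40
  A→C3: 55 × 4 = 220
  A→C4: 20 × 10 = 200
  B→C2: 15 × 4 = 60
  C→C2: 50 × 5 = 250
Total cost = 770.
So A→C3 carries 55 trays.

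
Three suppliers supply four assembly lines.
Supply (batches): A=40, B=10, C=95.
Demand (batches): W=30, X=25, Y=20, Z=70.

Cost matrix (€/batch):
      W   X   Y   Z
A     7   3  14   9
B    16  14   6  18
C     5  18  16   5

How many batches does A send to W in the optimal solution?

5

Solving gives:
  A–W: 5 batches
  A–X: 25 batches
  A–Y: 10 batches
  B–Y: 10 batches
  C–W: 25 batches
  C–Z: 70 batches
Total cost = €785.
So A→W carries 5 batches.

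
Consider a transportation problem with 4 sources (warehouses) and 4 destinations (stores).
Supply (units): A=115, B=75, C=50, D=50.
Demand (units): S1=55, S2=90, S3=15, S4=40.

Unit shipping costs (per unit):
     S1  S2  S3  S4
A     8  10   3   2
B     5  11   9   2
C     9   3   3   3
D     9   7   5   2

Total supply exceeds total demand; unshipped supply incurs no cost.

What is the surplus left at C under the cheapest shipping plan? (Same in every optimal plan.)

Minimum-cost shipments:
  A–S3: 15 × 3 = 45
  A–S4: 40 × 2 = 80
  B–S1: 55 × 5 = 275
  C–S2: 50 × 3 = 150
  D–S2: 40 × 7 = 280
Total cost = 830.
C ships 50 of its 50, leaving 0.

0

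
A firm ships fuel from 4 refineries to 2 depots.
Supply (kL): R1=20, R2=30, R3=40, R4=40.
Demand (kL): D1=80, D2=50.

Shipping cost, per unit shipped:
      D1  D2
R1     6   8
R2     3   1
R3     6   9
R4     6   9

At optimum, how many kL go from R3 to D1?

40

Optimal shipments:
  R1 to D2: 20 × 8 = 160
  R2 to D2: 30 × 1 = 30
  R3 to D1: 40 × 6 = 240
  R4 to D1: 40 × 6 = 240
Total cost = 670.
So R3→D1 carries 40 kL.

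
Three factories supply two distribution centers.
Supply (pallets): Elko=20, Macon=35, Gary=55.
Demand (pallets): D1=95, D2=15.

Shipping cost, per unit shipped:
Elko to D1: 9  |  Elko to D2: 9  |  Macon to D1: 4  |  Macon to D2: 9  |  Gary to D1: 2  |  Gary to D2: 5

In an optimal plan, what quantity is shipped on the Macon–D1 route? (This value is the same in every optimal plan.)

Optimal shipments:
  Elko to D1: 5 × 9 = 45
  Elko to D2: 15 × 9 = 135
  Macon to D1: 35 × 4 = 140
  Gary to D1: 55 × 2 = 110
Total cost = 430.
So Macon→D1 carries 35 pallets.

35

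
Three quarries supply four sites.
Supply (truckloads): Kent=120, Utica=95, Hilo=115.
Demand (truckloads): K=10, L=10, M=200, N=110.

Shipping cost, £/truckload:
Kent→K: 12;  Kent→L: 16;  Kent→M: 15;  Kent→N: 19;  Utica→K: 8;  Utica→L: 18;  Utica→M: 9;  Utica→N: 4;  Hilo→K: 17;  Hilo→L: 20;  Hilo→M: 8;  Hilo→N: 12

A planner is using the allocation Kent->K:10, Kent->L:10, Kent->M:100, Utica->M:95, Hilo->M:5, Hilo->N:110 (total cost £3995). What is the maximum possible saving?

Current plan cost = 10·12 + 10·16 + 100·15 + 95·9 + 5·8 + 110·12 = £3995.
Optimal plan:
  Kent to K: 10 truckloads
  Kent to L: 10 truckloads
  Kent to M: 85 truckloads
  Kent to N: 15 truckloads
  Utica to N: 95 truckloads
  Hilo to M: 115 truckloads
Optimal cost = £3140.
Saving = 3995 − 3140 = £855.

855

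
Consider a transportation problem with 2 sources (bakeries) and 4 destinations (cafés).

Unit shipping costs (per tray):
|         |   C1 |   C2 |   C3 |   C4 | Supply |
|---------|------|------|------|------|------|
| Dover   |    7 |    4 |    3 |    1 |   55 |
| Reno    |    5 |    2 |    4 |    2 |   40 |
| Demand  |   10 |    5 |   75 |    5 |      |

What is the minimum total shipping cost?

315

A cheapest plan:
  Dover->C3: 50 × 3 = 150
  Dover->C4: 5 × 1 = 5
  Reno->C1: 10 × 5 = 50
  Reno->C2: 5 × 2 = 10
  Reno->C3: 25 × 4 = 100
Total = 150 + 5 + 50 + 10 + 100 = 315.
(Supply check: Dover ships 55; Reno ships 40.)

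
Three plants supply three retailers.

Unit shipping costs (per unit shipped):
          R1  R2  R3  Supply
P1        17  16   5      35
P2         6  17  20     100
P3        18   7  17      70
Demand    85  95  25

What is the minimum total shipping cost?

1540

One minimum-cost allocation:
  P1→R2: 10 units
  P1→R3: 25 units
  P2→R1: 85 units
  P2→R2: 15 units
  P3→R2: 70 units
Total cost = 1540.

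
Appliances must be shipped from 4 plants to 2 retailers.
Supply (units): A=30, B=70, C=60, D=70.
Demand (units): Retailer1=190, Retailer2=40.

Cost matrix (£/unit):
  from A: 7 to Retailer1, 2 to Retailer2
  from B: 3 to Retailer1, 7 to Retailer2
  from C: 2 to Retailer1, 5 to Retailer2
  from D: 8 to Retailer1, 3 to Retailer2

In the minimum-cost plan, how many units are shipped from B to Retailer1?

70

Optimal shipments:
  A→Retailer1: 30 × £7 = £210
  B→Retailer1: 70 × £3 = £210
  C→Retailer1: 60 × £2 = £120
  D→Retailer1: 30 × £8 = £240
  D→Retailer2: 40 × £3 = £120
Total cost = £900.
So B→Retailer1 carries 70 units.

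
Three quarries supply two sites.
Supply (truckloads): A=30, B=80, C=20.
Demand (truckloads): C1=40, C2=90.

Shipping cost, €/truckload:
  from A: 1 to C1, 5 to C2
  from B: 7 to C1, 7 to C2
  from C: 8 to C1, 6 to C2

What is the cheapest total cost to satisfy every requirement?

710

A cheapest plan:
  A→C1: 30 × €1 = €30
  B→C1: 10 × €7 = €70
  B→C2: 70 × €7 = €490
  C→C2: 20 × €6 = €120
Total = 30 + 70 + 490 + 120 = €710.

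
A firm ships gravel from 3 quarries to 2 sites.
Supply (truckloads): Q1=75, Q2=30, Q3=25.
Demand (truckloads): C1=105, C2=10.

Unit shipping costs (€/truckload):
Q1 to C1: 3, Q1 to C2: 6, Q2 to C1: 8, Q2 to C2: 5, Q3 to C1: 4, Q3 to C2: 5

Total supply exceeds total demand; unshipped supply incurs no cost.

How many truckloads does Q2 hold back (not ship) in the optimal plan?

Minimum-cost shipments:
  Q1–C1: 75 × €3 = €225
  Q2–C1: 5 × €8 = €40
  Q2–C2: 10 × €5 = €50
  Q3–C1: 25 × €4 = €100
Total cost = €415.
Q2 ships 15 of its 30, leaving 15.

15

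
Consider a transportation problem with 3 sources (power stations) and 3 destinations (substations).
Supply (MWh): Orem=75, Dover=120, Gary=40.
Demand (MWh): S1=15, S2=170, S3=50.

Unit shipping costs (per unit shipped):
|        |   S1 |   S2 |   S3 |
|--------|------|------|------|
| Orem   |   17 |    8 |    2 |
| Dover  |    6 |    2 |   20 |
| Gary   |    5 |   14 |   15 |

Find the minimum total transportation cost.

965

Optimal allocation:
  Orem to S2: 25 × 8 = 200
  Orem to S3: 50 × 2 = 100
  Dover to S2: 120 × 2 = 240
  Gary to S1: 15 × 5 = 75
  Gary to S2: 25 × 14 = 350
Total = 200 + 100 + 240 + 75 + 350 = 965.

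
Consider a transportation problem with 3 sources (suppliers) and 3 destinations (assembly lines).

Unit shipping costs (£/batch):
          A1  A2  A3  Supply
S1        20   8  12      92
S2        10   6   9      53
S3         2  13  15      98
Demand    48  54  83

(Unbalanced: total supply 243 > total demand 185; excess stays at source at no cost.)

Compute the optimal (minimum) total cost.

1365

Optimal allocation:
  S1→A2: 54 batches
  S1→A3: 30 batches
  S2→A3: 53 batches
  S3→A1: 48 batches
Total cost = £1365.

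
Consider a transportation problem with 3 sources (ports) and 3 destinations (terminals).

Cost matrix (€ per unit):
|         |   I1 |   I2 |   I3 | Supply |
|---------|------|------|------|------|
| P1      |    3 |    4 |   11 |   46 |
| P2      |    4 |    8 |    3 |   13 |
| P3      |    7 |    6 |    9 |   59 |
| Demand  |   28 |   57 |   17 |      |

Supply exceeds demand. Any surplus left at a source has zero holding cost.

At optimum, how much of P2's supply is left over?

Minimum-cost shipments:
  P1→I1: 28 TEU
  P1→I2: 18 TEU
  P2→I3: 13 TEU
  P3→I2: 39 TEU
  P3→I3: 4 TEU
Total cost = €465.
P2 ships 13 of its 13, leaving 0.

0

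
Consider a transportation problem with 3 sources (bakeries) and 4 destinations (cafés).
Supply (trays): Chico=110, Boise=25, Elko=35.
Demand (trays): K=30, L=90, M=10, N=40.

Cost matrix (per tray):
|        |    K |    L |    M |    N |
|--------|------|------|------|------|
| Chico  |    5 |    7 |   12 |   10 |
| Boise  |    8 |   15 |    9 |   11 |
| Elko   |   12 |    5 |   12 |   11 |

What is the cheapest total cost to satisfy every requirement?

An optimal shipping plan:
  Chico→K: 30 × 5 = 150
  Chico→L: 55 × 7 = 385
  Chico→N: 25 × 10 = 250
  Boise→M: 10 × 9 = 90
  Boise→N: 15 × 11 = 165
  Elko→L: 35 × 5 = 175
Total = 150 + 385 + 250 + 90 + 165 + 175 = 1215.

1215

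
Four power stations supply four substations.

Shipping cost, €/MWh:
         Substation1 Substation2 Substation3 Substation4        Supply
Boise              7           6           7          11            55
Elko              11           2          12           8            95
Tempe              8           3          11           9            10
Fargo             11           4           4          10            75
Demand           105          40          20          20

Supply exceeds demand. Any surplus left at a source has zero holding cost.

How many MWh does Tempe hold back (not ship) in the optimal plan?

Minimum-cost shipments:
  Boise→Substation1: 55 × €7 = €385
  Elko→Substation2: 40 × €2 = €80
  Elko→Substation4: 20 × €8 = €160
  Tempe→Substation1: 10 × €8 = €80
  Fargo→Substation1: 40 × €11 = €440
  Fargo→Substation3: 20 × €4 = €80
Total cost = €1225.
Tempe ships 10 of its 10, leaving 0.

0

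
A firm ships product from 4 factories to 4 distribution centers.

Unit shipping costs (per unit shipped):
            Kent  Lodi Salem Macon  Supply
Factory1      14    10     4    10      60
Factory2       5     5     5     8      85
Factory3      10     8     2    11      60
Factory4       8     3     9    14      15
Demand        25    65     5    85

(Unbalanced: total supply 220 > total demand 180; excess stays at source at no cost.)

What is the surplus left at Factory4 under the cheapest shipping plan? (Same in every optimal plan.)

0

An optimal plan:
  Factory1–Macon: 60 × 10 = 600
  Factory2–Kent: 25 × 5 = 125
  Factory2–Lodi: 50 × 5 = 250
  Factory2–Macon: 10 × 8 = 80
  Factory3–Salem: 5 × 2 = 10
  Factory3–Macon: 15 × 11 = 165
  Factory4–Lodi: 15 × 3 = 45
Total cost = 1275.
Factory4 ships 15 of its 15, leaving 0.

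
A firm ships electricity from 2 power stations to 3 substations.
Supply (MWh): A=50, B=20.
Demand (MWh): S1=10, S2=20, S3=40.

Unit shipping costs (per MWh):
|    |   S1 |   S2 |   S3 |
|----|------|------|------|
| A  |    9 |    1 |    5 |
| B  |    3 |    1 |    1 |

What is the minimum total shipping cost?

210

A cheapest plan:
  A→S2: 20 × 1 = 20
  A→S3: 30 × 5 = 150
  B→S1: 10 × 3 = 30
  B→S3: 10 × 1 = 10
Total = 20 + 150 + 30 + 10 = 210.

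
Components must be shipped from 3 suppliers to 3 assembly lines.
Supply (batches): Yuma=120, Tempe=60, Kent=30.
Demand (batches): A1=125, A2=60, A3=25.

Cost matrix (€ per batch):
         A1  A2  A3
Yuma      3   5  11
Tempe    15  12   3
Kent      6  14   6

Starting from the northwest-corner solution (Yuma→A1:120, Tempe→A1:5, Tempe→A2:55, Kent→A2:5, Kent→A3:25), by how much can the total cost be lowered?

230

Current plan cost = 120·3 + 5·15 + 55·12 + 5·14 + 25·6 = €1315.
Optimal plan:
  Yuma–A1: 95 batches
  Yuma–A2: 25 batches
  Tempe–A2: 35 batches
  Tempe–A3: 25 batches
  Kent–A1: 30 batches
Optimal cost = €1085.
Saving = 1315 − 1085 = €230.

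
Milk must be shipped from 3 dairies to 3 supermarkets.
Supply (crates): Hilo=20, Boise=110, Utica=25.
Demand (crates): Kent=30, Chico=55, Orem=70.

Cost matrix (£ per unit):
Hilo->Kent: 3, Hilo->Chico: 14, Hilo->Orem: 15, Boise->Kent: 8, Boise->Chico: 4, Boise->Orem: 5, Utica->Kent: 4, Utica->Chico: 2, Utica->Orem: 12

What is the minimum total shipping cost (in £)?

640

Optimal allocation:
  Hilo to Kent: 20 crates
  Boise to Chico: 40 crates
  Boise to Orem: 70 crates
  Utica to Kent: 10 crates
  Utica to Chico: 15 crates
Total cost = £640.
(Supply check: Hilo ships 20; Boise ships 110; Utica ships 25.)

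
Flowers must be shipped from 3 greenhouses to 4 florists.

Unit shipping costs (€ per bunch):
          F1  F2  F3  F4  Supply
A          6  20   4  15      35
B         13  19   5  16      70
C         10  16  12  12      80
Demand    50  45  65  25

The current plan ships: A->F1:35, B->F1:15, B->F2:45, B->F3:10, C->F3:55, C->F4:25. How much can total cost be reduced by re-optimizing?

Current plan cost = 35·6 + 15·13 + 45·19 + 10·5 + 55·12 + 25·12 = €2270.
Optimal plan:
  A->F1: 35 × €6 = €210
  B->F2: 5 × €19 = €95
  B->F3: 65 × €5 = €325
  C->F1: 15 × €10 = €150
  C->F2: 40 × €16 = €640
  C->F4: 25 × €12 = €300
Optimal cost = €1720.
Saving = 2270 − 1720 = €550.

550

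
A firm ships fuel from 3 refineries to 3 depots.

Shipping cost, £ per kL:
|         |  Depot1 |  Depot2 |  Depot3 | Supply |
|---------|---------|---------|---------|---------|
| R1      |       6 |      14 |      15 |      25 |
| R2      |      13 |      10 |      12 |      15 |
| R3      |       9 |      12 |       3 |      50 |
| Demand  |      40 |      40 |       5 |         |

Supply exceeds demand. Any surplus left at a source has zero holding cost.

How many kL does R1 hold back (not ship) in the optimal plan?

0

Minimum-cost shipments:
  R1→Depot1: 25 × £6 = £150
  R2→Depot2: 15 × £10 = £150
  R3→Depot1: 15 × £9 = £135
  R3→Depot2: 25 × £12 = £300
  R3→Depot3: 5 × £3 = £15
Total cost = £750.
R1 ships 25 of its 25, leaving 0.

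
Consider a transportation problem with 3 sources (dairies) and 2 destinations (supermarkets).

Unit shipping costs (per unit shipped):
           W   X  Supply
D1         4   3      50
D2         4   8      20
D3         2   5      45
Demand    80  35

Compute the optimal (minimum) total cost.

An optimal shipping plan:
  D1–W: 15 crates
  D1–X: 35 crates
  D2–W: 20 crates
  D3–W: 45 crates
Total cost = 335.
(Supply check: D1 ships 50; D2 ships 20; D3 ships 45.)

335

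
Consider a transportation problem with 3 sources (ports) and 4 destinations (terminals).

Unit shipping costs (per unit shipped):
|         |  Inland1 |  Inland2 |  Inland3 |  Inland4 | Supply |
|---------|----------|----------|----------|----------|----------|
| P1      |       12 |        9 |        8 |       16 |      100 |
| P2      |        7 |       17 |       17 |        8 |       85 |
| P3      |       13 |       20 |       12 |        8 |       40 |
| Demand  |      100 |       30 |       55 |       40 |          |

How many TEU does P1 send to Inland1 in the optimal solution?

15

Solving gives:
  P1->Inland1: 15 × 12 = 180
  P1->Inland2: 30 × 9 = 270
  P1->Inland3: 55 × 8 = 440
  P2->Inland1: 85 × 7 = 595
  P3->Inland4: 40 × 8 = 320
Total cost = 1805.
So P1→Inland1 carries 15 TEU.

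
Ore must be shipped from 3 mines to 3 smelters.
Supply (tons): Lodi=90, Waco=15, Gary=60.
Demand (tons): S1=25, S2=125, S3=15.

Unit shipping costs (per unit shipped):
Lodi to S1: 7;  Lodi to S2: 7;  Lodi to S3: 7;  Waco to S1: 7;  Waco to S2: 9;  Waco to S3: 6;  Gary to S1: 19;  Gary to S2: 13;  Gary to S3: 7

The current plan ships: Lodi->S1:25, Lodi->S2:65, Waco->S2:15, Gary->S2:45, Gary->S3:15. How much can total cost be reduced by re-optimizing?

Current plan cost = 25·7 + 65·7 + 15·9 + 45·13 + 15·7 = 1455.
Optimal plan:
  Lodi→S1: 10 tons
  Lodi→S2: 80 tons
  Waco→S1: 15 tons
  Gary→S2: 45 tons
  Gary→S3: 15 tons
Optimal cost = 1425.
Saving = 1455 − 1425 = 30.

30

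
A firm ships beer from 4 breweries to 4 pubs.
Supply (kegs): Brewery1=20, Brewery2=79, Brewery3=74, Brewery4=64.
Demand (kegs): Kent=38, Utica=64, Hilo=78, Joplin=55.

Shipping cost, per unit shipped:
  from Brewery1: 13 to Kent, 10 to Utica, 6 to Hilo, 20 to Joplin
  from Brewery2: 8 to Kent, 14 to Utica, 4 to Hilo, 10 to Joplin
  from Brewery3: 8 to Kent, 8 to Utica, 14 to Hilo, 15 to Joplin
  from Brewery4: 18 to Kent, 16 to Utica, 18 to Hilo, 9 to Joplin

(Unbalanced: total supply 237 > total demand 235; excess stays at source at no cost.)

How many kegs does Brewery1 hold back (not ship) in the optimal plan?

0

An optimal plan:
  Brewery1->Utica: 20 kegs
  Brewery2->Kent: 1 kegs
  Brewery2->Hilo: 78 kegs
  Brewery3->Kent: 37 kegs
  Brewery3->Utica: 37 kegs
  Brewery4->Utica: 7 kegs
  Brewery4->Joplin: 55 kegs
Total cost = 1719.
Brewery1 ships 20 of its 20, leaving 0.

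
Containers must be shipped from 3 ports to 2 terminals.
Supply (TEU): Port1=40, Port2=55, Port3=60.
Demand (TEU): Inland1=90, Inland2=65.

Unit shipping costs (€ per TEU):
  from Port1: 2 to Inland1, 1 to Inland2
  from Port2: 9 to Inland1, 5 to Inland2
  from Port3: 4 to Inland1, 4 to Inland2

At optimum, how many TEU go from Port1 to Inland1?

The minimum-cost plan:
  Port1 to Inland1: 30 × €2 = €60
  Port1 to Inland2: 10 × €1 = €10
  Port2 to Inland2: 55 × €5 = €275
  Port3 to Inland1: 60 × €4 = €240
Total cost = €585.
So Port1→Inland1 carries 30 TEU.

30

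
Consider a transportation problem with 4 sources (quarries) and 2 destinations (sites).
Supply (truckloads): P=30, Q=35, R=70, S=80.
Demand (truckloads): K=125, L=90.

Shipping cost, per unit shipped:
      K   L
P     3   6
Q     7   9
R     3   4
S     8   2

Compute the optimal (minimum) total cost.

One minimum-cost allocation:
  P->K: 30 × 3 = 90
  Q->K: 35 × 7 = 245
  R->K: 60 × 3 = 180
  R->L: 10 × 4 = 40
  S->L: 80 × 2 = 160
Total = 90 + 245 + 180 + 40 + 160 = 715.
(Supply check: P ships 30; Q ships 35; R ships 70; S ships 80.)

715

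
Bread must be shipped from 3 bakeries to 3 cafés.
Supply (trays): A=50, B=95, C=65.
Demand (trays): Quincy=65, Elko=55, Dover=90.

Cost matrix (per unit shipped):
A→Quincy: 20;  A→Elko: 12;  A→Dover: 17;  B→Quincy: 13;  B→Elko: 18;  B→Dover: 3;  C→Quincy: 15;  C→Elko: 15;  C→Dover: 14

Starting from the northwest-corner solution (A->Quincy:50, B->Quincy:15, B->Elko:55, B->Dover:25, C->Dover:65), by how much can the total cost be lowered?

Current plan cost = 50·20 + 15·13 + 55·18 + 25·3 + 65·14 = 3170.
Optimal plan:
  A->Elko: 50 × 12 = 600
  B->Quincy: 5 × 13 = 65
  B->Dover: 90 × 3 = 270
  C->Quincy: 60 × 15 = 900
  C->Elko: 5 × 15 = 75
Optimal cost = 1910.
Saving = 3170 − 1910 = 1260.

1260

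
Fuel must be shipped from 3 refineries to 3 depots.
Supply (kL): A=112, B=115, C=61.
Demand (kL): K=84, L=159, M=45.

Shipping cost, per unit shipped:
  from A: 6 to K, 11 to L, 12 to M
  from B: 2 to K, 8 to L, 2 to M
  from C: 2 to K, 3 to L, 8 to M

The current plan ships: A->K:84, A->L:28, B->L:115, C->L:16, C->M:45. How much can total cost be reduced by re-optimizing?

565

Current plan cost = 84·6 + 28·11 + 115·8 + 16·3 + 45·8 = 2140.
Optimal plan:
  A->K: 14 × 6 = 84
  A->L: 98 × 11 = 1078
  B->K: 70 × 2 = 140
  B->M: 45 × 2 = 90
  C->L: 61 × 3 = 183
Optimal cost = 1575.
Saving = 2140 − 1575 = 565.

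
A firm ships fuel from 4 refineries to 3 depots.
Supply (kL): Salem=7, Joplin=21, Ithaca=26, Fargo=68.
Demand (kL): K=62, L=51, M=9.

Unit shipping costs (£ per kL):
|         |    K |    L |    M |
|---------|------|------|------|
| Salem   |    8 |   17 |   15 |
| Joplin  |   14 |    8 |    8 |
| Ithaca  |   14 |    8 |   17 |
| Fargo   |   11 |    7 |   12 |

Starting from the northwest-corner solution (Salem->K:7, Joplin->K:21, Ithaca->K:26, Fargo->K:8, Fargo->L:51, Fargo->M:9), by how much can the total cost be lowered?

Current plan cost = 7·8 + 21·14 + 26·14 + 8·11 + 51·7 + 9·12 = £1267.
Optimal plan:
  Salem–K: 7 × £8 = £56
  Joplin–L: 12 × £8 = £96
  Joplin–M: 9 × £8 = £72
  Ithaca–L: 26 × £8 = £208
  Fargo–K: 55 × £11 = £605
  Fargo–L: 13 × £7 = £91
Optimal cost = £1128.
Saving = 1267 − 1128 = £139.

139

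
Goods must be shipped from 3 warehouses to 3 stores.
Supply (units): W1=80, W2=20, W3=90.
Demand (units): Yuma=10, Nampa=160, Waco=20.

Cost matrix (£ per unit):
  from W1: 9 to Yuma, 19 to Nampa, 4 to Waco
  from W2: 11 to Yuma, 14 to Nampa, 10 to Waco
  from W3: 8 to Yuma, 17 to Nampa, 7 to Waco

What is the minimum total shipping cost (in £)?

2930

A cheapest plan:
  W1→Yuma: 10 × £9 = £90
  W1→Nampa: 50 × £19 = £950
  W1→Waco: 20 × £4 = £80
  W2→Nampa: 20 × £14 = £280
  W3→Nampa: 90 × £17 = £1530
Total = 90 + 950 + 80 + 280 + 1530 = £2930.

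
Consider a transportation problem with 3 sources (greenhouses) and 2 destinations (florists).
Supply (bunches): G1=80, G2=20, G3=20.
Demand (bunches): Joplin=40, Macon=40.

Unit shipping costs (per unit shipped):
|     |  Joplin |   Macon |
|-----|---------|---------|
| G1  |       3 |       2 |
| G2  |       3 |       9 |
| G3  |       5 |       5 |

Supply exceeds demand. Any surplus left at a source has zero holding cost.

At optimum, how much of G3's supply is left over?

Minimum-cost shipments:
  G1->Joplin: 20 × 3 = 60
  G1->Macon: 40 × 2 = 80
  G2->Joplin: 20 × 3 = 60
Total cost = 200.
G3 ships 0 of its 20, leaving 20.

20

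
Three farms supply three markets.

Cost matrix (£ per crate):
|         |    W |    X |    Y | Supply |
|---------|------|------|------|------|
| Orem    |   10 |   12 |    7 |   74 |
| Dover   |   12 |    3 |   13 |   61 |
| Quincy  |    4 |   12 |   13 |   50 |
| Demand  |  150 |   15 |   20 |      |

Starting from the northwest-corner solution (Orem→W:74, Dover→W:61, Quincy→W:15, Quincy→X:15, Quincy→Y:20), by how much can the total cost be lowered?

Current plan cost = 74·10 + 61·12 + 15·4 + 15·12 + 20·13 = £1972.
Optimal plan:
  Orem to W: 54 × £10 = £540
  Orem to Y: 20 × £7 = £140
  Dover to W: 46 × £12 = £552
  Dover to X: 15 × £3 = £45
  Quincy to W: 50 × £4 = £200
Optimal cost = £1477.
Saving = 1972 − 1477 = £495.

495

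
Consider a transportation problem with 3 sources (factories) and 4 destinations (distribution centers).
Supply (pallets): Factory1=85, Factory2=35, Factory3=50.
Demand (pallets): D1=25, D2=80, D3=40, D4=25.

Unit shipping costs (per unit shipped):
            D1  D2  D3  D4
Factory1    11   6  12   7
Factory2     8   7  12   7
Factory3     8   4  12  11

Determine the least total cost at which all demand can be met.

A cheapest plan:
  Factory1 to D2: 30 × 6 = 180
  Factory1 to D3: 30 × 12 = 360
  Factory1 to D4: 25 × 7 = 175
  Factory2 to D1: 25 × 8 = 200
  Factory2 to D3: 10 × 12 = 120
  Factory3 to D2: 50 × 4 = 200
Total = 180 + 360 + 175 + 200 + 120 + 200 = 1235.
(Supply check: Factory1 ships 85; Factory2 ships 35; Factory3 ships 50.)

1235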